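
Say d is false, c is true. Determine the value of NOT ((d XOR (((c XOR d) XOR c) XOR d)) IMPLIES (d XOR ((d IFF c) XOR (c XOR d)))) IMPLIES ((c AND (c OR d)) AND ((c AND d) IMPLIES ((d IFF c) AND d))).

T

Substituting d=F, c=T:
c XOR d = T XOR F = T
(c XOR d) XOR c = T XOR T = F
((c XOR d) XOR c) XOR d = F XOR F = F
d XOR (((c XOR d) XOR c) XOR d) = F XOR F = F
d IFF c = F IFF T = F
c XOR d = T XOR F = T
(d IFF c) XOR (c XOR d) = F XOR T = T
d XOR ((d IFF c) XOR (c XOR d)) = F XOR T = T
(d XOR (((c XOR d) XOR c) XOR d)) IMPLIES (d XOR ((d IFF c) XOR (c XOR d))) = F IMPLIES T = T
NOT ((d XOR (((c XOR d) XOR c) XOR d)) IMPLIES (d XOR ((d IFF c) XOR (c XOR d)))) = NOT T = F
c OR d = T OR F = T
c AND (c OR d) = T AND T = T
c AND d = T AND F = F
d IFF c = F IFF T = F
(d IFF c) AND d = F AND F = F
(c AND d) IMPLIES ((d IFF c) AND d) = F IMPLIES F = T
(c AND (c OR d)) AND ((c AND d) IMPLIES ((d IFF c) AND d)) = T AND T = T
NOT ((d XOR (((c XOR d) XOR c) XOR d)) IMPLIES (d XOR ((d IFF c) XOR (c XOR d)))) IMPLIES ((c AND (c OR d)) AND ((c AND d) IMPLIES ((d IFF c) AND d))) = F IMPLIES T = T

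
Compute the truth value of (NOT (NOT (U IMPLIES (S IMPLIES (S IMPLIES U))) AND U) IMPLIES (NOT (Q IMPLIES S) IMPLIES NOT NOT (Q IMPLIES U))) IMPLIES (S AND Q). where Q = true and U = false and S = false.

true

S IMPLIES U = false IMPLIES false = true
S IMPLIES (S IMPLIES U) = false IMPLIES true = true
U IMPLIES (S IMPLIES (S IMPLIES U)) = false IMPLIES true = true
NOT (U IMPLIES (S IMPLIES (S IMPLIES U))) = NOT true = false
NOT (U IMPLIES (S IMPLIES (S IMPLIES U))) AND U = false AND false = false
NOT (NOT (U IMPLIES (S IMPLIES (S IMPLIES U))) AND U) = NOT false = true
Q IMPLIES S = true IMPLIES false = false
NOT (Q IMPLIES S) = NOT false = true
Q IMPLIES U = true IMPLIES false = false
NOT (Q IMPLIES U) = NOT false = true
NOT NOT (Q IMPLIES U) = NOT true = false
NOT (Q IMPLIES S) IMPLIES NOT NOT (Q IMPLIES U) = true IMPLIES false = false
NOT (NOT (U IMPLIES (S IMPLIES (S IMPLIES U))) AND U) IMPLIES (NOT (Q IMPLIES S) IMPLIES NOT NOT (Q IMPLIES U)) = true IMPLIES false = false
S AND Q = false AND true = false
(NOT (NOT (U IMPLIES (S IMPLIES (S IMPLIES U))) AND U) IMPLIES (NOT (Q IMPLIES S) IMPLIES NOT NOT (Q IMPLIES U))) IMPLIES (S AND Q) = false IMPLIES false = true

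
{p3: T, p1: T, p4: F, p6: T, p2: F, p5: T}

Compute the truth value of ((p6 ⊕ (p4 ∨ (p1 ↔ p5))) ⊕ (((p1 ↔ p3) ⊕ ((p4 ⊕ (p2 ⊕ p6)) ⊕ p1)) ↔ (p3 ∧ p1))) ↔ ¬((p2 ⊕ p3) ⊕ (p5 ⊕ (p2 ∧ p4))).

T

p1 ↔ p5 = T ↔ T = T
p4 ∨ (p1 ↔ p5) = F ∨ T = T
p6 ⊕ (p4 ∨ (p1 ↔ p5)) = T ⊕ T = F
p1 ↔ p3 = T ↔ T = T
p2 ⊕ p6 = F ⊕ T = T
p4 ⊕ (p2 ⊕ p6) = F ⊕ T = T
(p4 ⊕ (p2 ⊕ p6)) ⊕ p1 = T ⊕ T = F
(p1 ↔ p3) ⊕ ((p4 ⊕ (p2 ⊕ p6)) ⊕ p1) = T ⊕ F = T
p3 ∧ p1 = T ∧ T = T
((p1 ↔ p3) ⊕ ((p4 ⊕ (p2 ⊕ p6)) ⊕ p1)) ↔ (p3 ∧ p1) = T ↔ T = T
(p6 ⊕ (p4 ∨ (p1 ↔ p5))) ⊕ (((p1 ↔ p3) ⊕ ((p4 ⊕ (p2 ⊕ p6)) ⊕ p1)) ↔ (p3 ∧ p1)) = F ⊕ T = T
p2 ⊕ p3 = F ⊕ T = T
p2 ∧ p4 = F ∧ F = F
p5 ⊕ (p2 ∧ p4) = T ⊕ F = T
(p2 ⊕ p3) ⊕ (p5 ⊕ (p2 ∧ p4)) = T ⊕ T = F
¬((p2 ⊕ p3) ⊕ (p5 ⊕ (p2 ∧ p4))) = ¬F = T
((p6 ⊕ (p4 ∨ (p1 ↔ p5))) ⊕ (((p1 ↔ p3) ⊕ ((p4 ⊕ (p2 ⊕ p6)) ⊕ p1)) ↔ (p3 ∧ p1))) ↔ ¬((p2 ⊕ p3) ⊕ (p5 ⊕ (p2 ∧ p4))) = T ↔ T = T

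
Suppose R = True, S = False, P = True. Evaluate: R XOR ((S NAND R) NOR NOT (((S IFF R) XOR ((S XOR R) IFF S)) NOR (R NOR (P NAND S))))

S NAND R = False NAND True = True
S IFF R = False IFF True = False
S XOR R = False XOR True = True
(S XOR R) IFF S = True IFF False = False
(S IFF R) XOR ((S XOR R) IFF S) = False XOR False = False
P NAND S = True NAND False = True
R NOR (P NAND S) = True NOR True = False
((S IFF R) XOR ((S XOR R) IFF S)) NOR (R NOR (P NAND S)) = False NOR False = True
NOT (((S IFF R) XOR ((S XOR R) IFF S)) NOR (R NOR (P NAND S))) = NOT True = False
(S NAND R) NOR NOT (((S IFF R) XOR ((S XOR R) IFF S)) NOR (R NOR (P NAND S))) = True NOR False = False
R XOR ((S NAND R) NOR NOT (((S IFF R) XOR ((S XOR R) IFF S)) NOR (R NOR (P NAND S)))) = True XOR False = True

True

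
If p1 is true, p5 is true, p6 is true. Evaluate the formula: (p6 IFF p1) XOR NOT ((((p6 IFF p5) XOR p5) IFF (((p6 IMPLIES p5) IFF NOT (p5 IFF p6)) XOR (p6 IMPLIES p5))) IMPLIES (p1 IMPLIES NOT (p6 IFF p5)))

T

p6 IFF p1 = T IFF T = T
p6 IFF p5 = T IFF T = T
(p6 IFF p5) XOR p5 = T XOR T = F
p6 IMPLIES p5 = T IMPLIES T = T
p5 IFF p6 = T IFF T = T
NOT (p5 IFF p6) = NOT T = F
(p6 IMPLIES p5) IFF NOT (p5 IFF p6) = T IFF F = F
p6 IMPLIES p5 = T IMPLIES T = T
((p6 IMPLIES p5) IFF NOT (p5 IFF p6)) XOR (p6 IMPLIES p5) = F XOR T = T
((p6 IFF p5) XOR p5) IFF (((p6 IMPLIES p5) IFF NOT (p5 IFF p6)) XOR (p6 IMPLIES p5)) = F IFF T = F
p6 IFF p5 = T IFF T = T
NOT (p6 IFF p5) = NOT T = F
p1 IMPLIES NOT (p6 IFF p5) = T IMPLIES F = F
(((p6 IFF p5) XOR p5) IFF (((p6 IMPLIES p5) IFF NOT (p5 IFF p6)) XOR (p6 IMPLIES p5))) IMPLIES (p1 IMPLIES NOT (p6 IFF p5)) = F IMPLIES F = T
NOT ((((p6 IFF p5) XOR p5) IFF (((p6 IMPLIES p5) IFF NOT (p5 IFF p6)) XOR (p6 IMPLIES p5))) IMPLIES (p1 IMPLIES NOT (p6 IFF p5))) = NOT T = F
(p6 IFF p1) XOR NOT ((((p6 IFF p5) XOR p5) IFF (((p6 IMPLIES p5) IFF NOT (p5 IFF p6)) XOR (p6 IMPLIES p5))) IMPLIES (p1 IMPLIES NOT (p6 IFF p5))) = T XOR F = T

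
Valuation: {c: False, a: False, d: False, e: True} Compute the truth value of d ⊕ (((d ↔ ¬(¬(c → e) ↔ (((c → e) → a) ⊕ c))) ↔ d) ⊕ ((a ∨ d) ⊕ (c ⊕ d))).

False

c → e = False → True = True
¬(c → e) = ¬True = False
c → e = False → True = True
(c → e) → a = True → False = False
((c → e) → a) ⊕ c = False ⊕ False = False
¬(c → e) ↔ (((c → e) → a) ⊕ c) = False ↔ False = True
¬(¬(c → e) ↔ (((c → e) → a) ⊕ c)) = ¬True = False
d ↔ ¬(¬(c → e) ↔ (((c → e) → a) ⊕ c)) = False ↔ False = True
(d ↔ ¬(¬(c → e) ↔ (((c → e) → a) ⊕ c))) ↔ d = True ↔ False = False
a ∨ d = False ∨ False = False
c ⊕ d = False ⊕ False = False
(a ∨ d) ⊕ (c ⊕ d) = False ⊕ False = False
((d ↔ ¬(¬(c → e) ↔ (((c → e) → a) ⊕ c))) ↔ d) ⊕ ((a ∨ d) ⊕ (c ⊕ d)) = False ⊕ False = False
d ⊕ (((d ↔ ¬(¬(c → e) ↔ (((c → e) → a) ⊕ c))) ↔ d) ⊕ ((a ∨ d) ⊕ (c ⊕ d))) = False ⊕ False = False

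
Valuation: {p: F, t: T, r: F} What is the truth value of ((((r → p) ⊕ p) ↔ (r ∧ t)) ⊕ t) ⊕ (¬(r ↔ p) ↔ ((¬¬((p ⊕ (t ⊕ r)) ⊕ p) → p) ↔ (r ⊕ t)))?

F

r → p = F → F = T
(r → p) ⊕ p = T ⊕ F = T
r ∧ t = F ∧ T = F
((r → p) ⊕ p) ↔ (r ∧ t) = T ↔ F = F
(((r → p) ⊕ p) ↔ (r ∧ t)) ⊕ t = F ⊕ T = T
r ↔ p = F ↔ F = T
¬(r ↔ p) = ¬T = F
t ⊕ r = T ⊕ F = T
p ⊕ (t ⊕ r) = F ⊕ T = T
(p ⊕ (t ⊕ r)) ⊕ p = T ⊕ F = T
¬((p ⊕ (t ⊕ r)) ⊕ p) = ¬T = F
¬¬((p ⊕ (t ⊕ r)) ⊕ p) = ¬F = T
¬¬((p ⊕ (t ⊕ r)) ⊕ p) → p = T → F = F
r ⊕ t = F ⊕ T = T
(¬¬((p ⊕ (t ⊕ r)) ⊕ p) → p) ↔ (r ⊕ t) = F ↔ T = F
¬(r ↔ p) ↔ ((¬¬((p ⊕ (t ⊕ r)) ⊕ p) → p) ↔ (r ⊕ t)) = F ↔ F = T
((((r → p) ⊕ p) ↔ (r ∧ t)) ⊕ t) ⊕ (¬(r ↔ p) ↔ ((¬¬((p ⊕ (t ⊕ r)) ⊕ p) → p) ↔ (r ⊕ t))) = T ⊕ T = F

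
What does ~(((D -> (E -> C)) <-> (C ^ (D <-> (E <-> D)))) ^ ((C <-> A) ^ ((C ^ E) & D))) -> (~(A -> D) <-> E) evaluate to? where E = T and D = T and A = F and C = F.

E -> C = T -> F = F
D -> (E -> C) = T -> F = F
E <-> D = T <-> T = T
D <-> (E <-> D) = T <-> T = T
C ^ (D <-> (E <-> D)) = F ^ T = T
(D -> (E -> C)) <-> (C ^ (D <-> (E <-> D))) = F <-> T = F
C <-> A = F <-> F = T
C ^ E = F ^ T = T
(C ^ E) & D = T & T = T
(C <-> A) ^ ((C ^ E) & D) = T ^ T = F
((D -> (E -> C)) <-> (C ^ (D <-> (E <-> D)))) ^ ((C <-> A) ^ ((C ^ E) & D)) = F ^ F = F
~(((D -> (E -> C)) <-> (C ^ (D <-> (E <-> D)))) ^ ((C <-> A) ^ ((C ^ E) & D))) = ~F = T
A -> D = F -> T = T
~(A -> D) = ~T = F
~(A -> D) <-> E = F <-> T = F
~(((D -> (E -> C)) <-> (C ^ (D <-> (E <-> D)))) ^ ((C <-> A) ^ ((C ^ E) & D))) -> (~(A -> D) <-> E) = T -> F = F

F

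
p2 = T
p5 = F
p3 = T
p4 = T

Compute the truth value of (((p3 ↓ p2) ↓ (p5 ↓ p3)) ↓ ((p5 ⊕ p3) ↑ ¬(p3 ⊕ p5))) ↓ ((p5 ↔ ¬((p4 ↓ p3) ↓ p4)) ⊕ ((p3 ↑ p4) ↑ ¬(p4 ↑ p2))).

Substituting p2=T, p5=F, p3=T, p4=T:
p3 ↓ p2 = T ↓ T = F
p5 ↓ p3 = F ↓ T = F
(p3 ↓ p2) ↓ (p5 ↓ p3) = F ↓ F = T
p5 ⊕ p3 = F ⊕ T = T
p3 ⊕ p5 = T ⊕ F = T
¬(p3 ⊕ p5) = ¬T = F
(p5 ⊕ p3) ↑ ¬(p3 ⊕ p5) = T ↑ F = T
((p3 ↓ p2) ↓ (p5 ↓ p3)) ↓ ((p5 ⊕ p3) ↑ ¬(p3 ⊕ p5)) = T ↓ T = F
p4 ↓ p3 = T ↓ T = F
(p4 ↓ p3) ↓ p4 = F ↓ T = F
¬((p4 ↓ p3) ↓ p4) = ¬F = T
p5 ↔ ¬((p4 ↓ p3) ↓ p4) = F ↔ T = F
p3 ↑ p4 = T ↑ T = F
p4 ↑ p2 = T ↑ T = F
¬(p4 ↑ p2) = ¬F = T
(p3 ↑ p4) ↑ ¬(p4 ↑ p2) = F ↑ T = T
(p5 ↔ ¬((p4 ↓ p3) ↓ p4)) ⊕ ((p3 ↑ p4) ↑ ¬(p4 ↑ p2)) = F ⊕ T = T
(((p3 ↓ p2) ↓ (p5 ↓ p3)) ↓ ((p5 ⊕ p3) ↑ ¬(p3 ⊕ p5))) ↓ ((p5 ↔ ¬((p4 ↓ p3) ↓ p4)) ⊕ ((p3 ↑ p4) ↑ ¬(p4 ↑ p2))) = F ↓ T = F

F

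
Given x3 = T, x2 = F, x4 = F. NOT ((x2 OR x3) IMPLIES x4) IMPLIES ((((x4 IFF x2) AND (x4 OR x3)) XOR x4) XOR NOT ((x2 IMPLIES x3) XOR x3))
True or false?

F

x2 OR x3 = F OR T = T
(x2 OR x3) IMPLIES x4 = T IMPLIES F = F
NOT ((x2 OR x3) IMPLIES x4) = NOT F = T
x4 IFF x2 = F IFF F = T
x4 OR x3 = F OR T = T
(x4 IFF x2) AND (x4 OR x3) = T AND T = T
((x4 IFF x2) AND (x4 OR x3)) XOR x4 = T XOR F = T
x2 IMPLIES x3 = F IMPLIES T = T
(x2 IMPLIES x3) XOR x3 = T XOR T = F
NOT ((x2 IMPLIES x3) XOR x3) = NOT F = T
(((x4 IFF x2) AND (x4 OR x3)) XOR x4) XOR NOT ((x2 IMPLIES x3) XOR x3) = T XOR T = F
NOT ((x2 OR x3) IMPLIES x4) IMPLIES ((((x4 IFF x2) AND (x4 OR x3)) XOR x4) XOR NOT ((x2 IMPLIES x3) XOR x3)) = T IMPLIES F = F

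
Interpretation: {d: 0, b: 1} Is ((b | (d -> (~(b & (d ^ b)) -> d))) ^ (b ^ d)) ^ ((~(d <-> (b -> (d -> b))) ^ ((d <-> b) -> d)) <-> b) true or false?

0

d ^ b = 0 ^ 1 = 1
b & (d ^ b) = 1 & 1 = 1
~(b & (d ^ b)) = ~1 = 0
~(b & (d ^ b)) -> d = 0 -> 0 = 1
d -> (~(b & (d ^ b)) -> d) = 0 -> 1 = 1
b | (d -> (~(b & (d ^ b)) -> d)) = 1 | 1 = 1
b ^ d = 1 ^ 0 = 1
(b | (d -> (~(b & (d ^ b)) -> d))) ^ (b ^ d) = 1 ^ 1 = 0
d -> b = 0 -> 1 = 1
b -> (d -> b) = 1 -> 1 = 1
d <-> (b -> (d -> b)) = 0 <-> 1 = 0
~(d <-> (b -> (d -> b))) = ~0 = 1
d <-> b = 0 <-> 1 = 0
(d <-> b) -> d = 0 -> 0 = 1
~(d <-> (b -> (d -> b))) ^ ((d <-> b) -> d) = 1 ^ 1 = 0
(~(d <-> (b -> (d -> b))) ^ ((d <-> b) -> d)) <-> b = 0 <-> 1 = 0
((b | (d -> (~(b & (d ^ b)) -> d))) ^ (b ^ d)) ^ ((~(d <-> (b -> (d -> b))) ^ ((d <-> b) -> d)) <-> b) = 0 ^ 0 = 0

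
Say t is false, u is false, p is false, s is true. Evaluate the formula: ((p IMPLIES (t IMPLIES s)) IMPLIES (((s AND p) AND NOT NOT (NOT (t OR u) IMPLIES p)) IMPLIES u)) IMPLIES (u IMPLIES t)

Substituting t=False, u=False, p=False, s=True:
t IMPLIES s = False IMPLIES True = True
p IMPLIES (t IMPLIES s) = False IMPLIES True = True
s AND p = True AND False = False
t OR u = False OR False = False
NOT (t OR u) = NOT False = True
NOT (t OR u) IMPLIES p = True IMPLIES False = False
NOT (NOT (t OR u) IMPLIES p) = NOT False = True
NOT NOT (NOT (t OR u) IMPLIES p) = NOT True = False
(s AND p) AND NOT NOT (NOT (t OR u) IMPLIES p) = False AND False = False
((s AND p) AND NOT NOT (NOT (t OR u) IMPLIES p)) IMPLIES u = False IMPLIES False = True
(p IMPLIES (t IMPLIES s)) IMPLIES (((s AND p) AND NOT NOT (NOT (t OR u) IMPLIES p)) IMPLIES u) = True IMPLIES True = True
u IMPLIES t = False IMPLIES False = True
((p IMPLIES (t IMPLIES s)) IMPLIES (((s AND p) AND NOT NOT (NOT (t OR u) IMPLIES p)) IMPLIES u)) IMPLIES (u IMPLIES t) = True IMPLIES True = True

True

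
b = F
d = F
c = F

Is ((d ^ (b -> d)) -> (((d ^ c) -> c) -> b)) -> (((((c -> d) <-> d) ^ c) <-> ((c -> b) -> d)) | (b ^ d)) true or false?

T

Substituting b=F, d=F, c=F:
b -> d = F -> F = T
d ^ (b -> d) = F ^ T = T
d ^ c = F ^ F = F
(d ^ c) -> c = F -> F = T
((d ^ c) -> c) -> b = T -> F = F
(d ^ (b -> d)) -> (((d ^ c) -> c) -> b) = T -> F = F
c -> d = F -> F = T
(c -> d) <-> d = T <-> F = F
((c -> d) <-> d) ^ c = F ^ F = F
c -> b = F -> F = T
(c -> b) -> d = T -> F = F
(((c -> d) <-> d) ^ c) <-> ((c -> b) -> d) = F <-> F = T
b ^ d = F ^ F = F
((((c -> d) <-> d) ^ c) <-> ((c -> b) -> d)) | (b ^ d) = T | F = T
((d ^ (b -> d)) -> (((d ^ c) -> c) -> b)) -> (((((c -> d) <-> d) ^ c) <-> ((c -> b) -> d)) | (b ^ d)) = F -> T = T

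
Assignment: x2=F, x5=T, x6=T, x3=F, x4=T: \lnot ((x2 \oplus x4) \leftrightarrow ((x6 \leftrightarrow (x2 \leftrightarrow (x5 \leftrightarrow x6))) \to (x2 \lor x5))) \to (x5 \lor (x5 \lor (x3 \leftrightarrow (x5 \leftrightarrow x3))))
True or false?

x2 \oplus x4 = F \oplus T = T
x5 \leftrightarrow x6 = T \leftrightarrow T = T
x2 \leftrightarrow (x5 \leftrightarrow x6) = F \leftrightarrow T = F
x6 \leftrightarrow (x2 \leftrightarrow (x5 \leftrightarrow x6)) = T \leftrightarrow F = F
x2 \lor x5 = F \lor T = T
(x6 \leftrightarrow (x2 \leftrightarrow (x5 \leftrightarrow x6))) \to (x2 \lor x5) = F \to T = T
(x2 \oplus x4) \leftrightarrow ((x6 \leftrightarrow (x2 \leftrightarrow (x5 \leftrightarrow x6))) \to (x2 \lor x5)) = T \leftrightarrow T = T
\lnot ((x2 \oplus x4) \leftrightarrow ((x6 \leftrightarrow (x2 \leftrightarrow (x5 \leftrightarrow x6))) \to (x2 \lor x5))) = \lnot T = F
x5 \leftrightarrow x3 = T \leftrightarrow F = F
x3 \leftrightarrow (x5 \leftrightarrow x3) = F \leftrightarrow F = T
x5 \lor (x3 \leftrightarrow (x5 \leftrightarrow x3)) = T \lor T = T
x5 \lor (x5 \lor (x3 \leftrightarrow (x5 \leftrightarrow x3))) = T \lor T = T
\lnot ((x2 \oplus x4) \leftrightarrow ((x6 \leftrightarrow (x2 \leftrightarrow (x5 \leftrightarrow x6))) \to (x2 \lor x5))) \to (x5 \lor (x5 \lor (x3 \leftrightarrow (x5 \leftrightarrow x3)))) = F \to T = T

T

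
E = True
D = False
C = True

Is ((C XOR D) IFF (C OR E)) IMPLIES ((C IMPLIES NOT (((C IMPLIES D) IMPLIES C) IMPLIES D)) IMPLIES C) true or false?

True

C XOR D = True XOR False = True
C OR E = True OR True = True
(C XOR D) IFF (C OR E) = True IFF True = True
C IMPLIES D = True IMPLIES False = False
(C IMPLIES D) IMPLIES C = False IMPLIES True = True
((C IMPLIES D) IMPLIES C) IMPLIES D = True IMPLIES False = False
NOT (((C IMPLIES D) IMPLIES C) IMPLIES D) = NOT False = True
C IMPLIES NOT (((C IMPLIES D) IMPLIES C) IMPLIES D) = True IMPLIES True = True
(C IMPLIES NOT (((C IMPLIES D) IMPLIES C) IMPLIES D)) IMPLIES C = True IMPLIES True = True
((C XOR D) IFF (C OR E)) IMPLIES ((C IMPLIES NOT (((C IMPLIES D) IMPLIES C) IMPLIES D)) IMPLIES C) = True IMPLIES True = True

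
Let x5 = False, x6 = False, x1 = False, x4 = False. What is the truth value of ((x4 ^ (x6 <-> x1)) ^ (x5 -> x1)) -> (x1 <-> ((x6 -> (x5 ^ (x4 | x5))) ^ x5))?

True

x6 <-> x1 = False <-> False = True
x4 ^ (x6 <-> x1) = False ^ True = True
x5 -> x1 = False -> False = True
(x4 ^ (x6 <-> x1)) ^ (x5 -> x1) = True ^ True = False
x4 | x5 = False | False = False
x5 ^ (x4 | x5) = False ^ False = False
x6 -> (x5 ^ (x4 | x5)) = False -> False = True
(x6 -> (x5 ^ (x4 | x5))) ^ x5 = True ^ False = True
x1 <-> ((x6 -> (x5 ^ (x4 | x5))) ^ x5) = False <-> True = False
((x4 ^ (x6 <-> x1)) ^ (x5 -> x1)) -> (x1 <-> ((x6 -> (x5 ^ (x4 | x5))) ^ x5)) = False -> False = True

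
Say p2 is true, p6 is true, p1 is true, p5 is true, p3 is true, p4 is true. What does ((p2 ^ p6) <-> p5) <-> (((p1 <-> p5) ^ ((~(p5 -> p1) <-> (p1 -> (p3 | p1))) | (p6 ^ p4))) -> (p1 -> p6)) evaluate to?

False

p2 ^ p6 = True ^ True = False
(p2 ^ p6) <-> p5 = False <-> True = False
p1 <-> p5 = True <-> True = True
p5 -> p1 = True -> True = True
~(p5 -> p1) = ~True = False
p3 | p1 = True | True = True
p1 -> (p3 | p1) = True -> True = True
~(p5 -> p1) <-> (p1 -> (p3 | p1)) = False <-> True = False
p6 ^ p4 = True ^ True = False
(~(p5 -> p1) <-> (p1 -> (p3 | p1))) | (p6 ^ p4) = False | False = False
(p1 <-> p5) ^ ((~(p5 -> p1) <-> (p1 -> (p3 | p1))) | (p6 ^ p4)) = True ^ False = True
p1 -> p6 = True -> True = True
((p1 <-> p5) ^ ((~(p5 -> p1) <-> (p1 -> (p3 | p1))) | (p6 ^ p4))) -> (p1 -> p6) = True -> True = True
((p2 ^ p6) <-> p5) <-> (((p1 <-> p5) ^ ((~(p5 -> p1) <-> (p1 -> (p3 | p1))) | (p6 ^ p4))) -> (p1 -> p6)) = False <-> True = False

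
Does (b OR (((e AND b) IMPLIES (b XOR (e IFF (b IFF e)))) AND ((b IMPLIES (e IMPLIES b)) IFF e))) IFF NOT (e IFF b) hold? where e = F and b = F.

T

e AND b = F AND F = F
b IFF e = F IFF F = T
e IFF (b IFF e) = F IFF T = F
b XOR (e IFF (b IFF e)) = F XOR F = F
(e AND b) IMPLIES (b XOR (e IFF (b IFF e))) = F IMPLIES F = T
e IMPLIES b = F IMPLIES F = T
b IMPLIES (e IMPLIES b) = F IMPLIES T = T
(b IMPLIES (e IMPLIES b)) IFF e = T IFF F = F
((e AND b) IMPLIES (b XOR (e IFF (b IFF e)))) AND ((b IMPLIES (e IMPLIES b)) IFF e) = T AND F = F
b OR (((e AND b) IMPLIES (b XOR (e IFF (b IFF e)))) AND ((b IMPLIES (e IMPLIES b)) IFF e)) = F OR F = F
e IFF b = F IFF F = T
NOT (e IFF b) = NOT T = F
(b OR (((e AND b) IMPLIES (b XOR (e IFF (b IFF e)))) AND ((b IMPLIES (e IMPLIES b)) IFF e))) IFF NOT (e IFF b) = F IFF F = T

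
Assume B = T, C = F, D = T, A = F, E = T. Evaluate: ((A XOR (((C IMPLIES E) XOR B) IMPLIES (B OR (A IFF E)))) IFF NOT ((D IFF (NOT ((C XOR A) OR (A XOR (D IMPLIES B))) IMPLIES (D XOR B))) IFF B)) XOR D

T

C IMPLIES E = F IMPLIES T = T
(C IMPLIES E) XOR B = T XOR T = F
A IFF E = F IFF T = F
B OR (A IFF E) = T OR F = T
((C IMPLIES E) XOR B) IMPLIES (B OR (A IFF E)) = F IMPLIES T = T
A XOR (((C IMPLIES E) XOR B) IMPLIES (B OR (A IFF E))) = F XOR T = T
C XOR A = F XOR F = F
D IMPLIES B = T IMPLIES T = T
A XOR (D IMPLIES B) = F XOR T = T
(C XOR A) OR (A XOR (D IMPLIES B)) = F OR T = T
NOT ((C XOR A) OR (A XOR (D IMPLIES B))) = NOT T = F
D XOR B = T XOR T = F
NOT ((C XOR A) OR (A XOR (D IMPLIES B))) IMPLIES (D XOR B) = F IMPLIES F = T
D IFF (NOT ((C XOR A) OR (A XOR (D IMPLIES B))) IMPLIES (D XOR B)) = T IFF T = T
(D IFF (NOT ((C XOR A) OR (A XOR (D IMPLIES B))) IMPLIES (D XOR B))) IFF B = T IFF T = T
NOT ((D IFF (NOT ((C XOR A) OR (A XOR (D IMPLIES B))) IMPLIES (D XOR B))) IFF B) = NOT T = F
(A XOR (((C IMPLIES E) XOR B) IMPLIES (B OR (A IFF E)))) IFF NOT ((D IFF (NOT ((C XOR A) OR (A XOR (D IMPLIES B))) IMPLIES (D XOR B))) IFF B) = T IFF F = F
((A XOR (((C IMPLIES E) XOR B) IMPLIES (B OR (A IFF E)))) IFF NOT ((D IFF (NOT ((C XOR A) OR (A XOR (D IMPLIES B))) IMPLIES (D XOR B))) IFF B)) XOR D = F XOR T = T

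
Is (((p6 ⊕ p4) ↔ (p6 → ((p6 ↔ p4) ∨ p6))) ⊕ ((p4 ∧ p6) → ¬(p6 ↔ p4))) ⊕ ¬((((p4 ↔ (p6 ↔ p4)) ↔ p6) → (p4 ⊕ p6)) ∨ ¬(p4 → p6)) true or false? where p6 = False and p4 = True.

p6 ⊕ p4 = False ⊕ True = True
p6 ↔ p4 = False ↔ True = False
(p6 ↔ p4) ∨ p6 = False ∨ False = False
p6 → ((p6 ↔ p4) ∨ p6) = False → False = True
(p6 ⊕ p4) ↔ (p6 → ((p6 ↔ p4) ∨ p6)) = True ↔ True = True
p4 ∧ p6 = True ∧ False = False
p6 ↔ p4 = False ↔ True = False
¬(p6 ↔ p4) = ¬False = True
(p4 ∧ p6) → ¬(p6 ↔ p4) = False → True = True
((p6 ⊕ p4) ↔ (p6 → ((p6 ↔ p4) ∨ p6))) ⊕ ((p4 ∧ p6) → ¬(p6 ↔ p4)) = True ⊕ True = False
p6 ↔ p4 = False ↔ True = False
p4 ↔ (p6 ↔ p4) = True ↔ False = False
(p4 ↔ (p6 ↔ p4)) ↔ p6 = False ↔ False = True
p4 ⊕ p6 = True ⊕ False = True
((p4 ↔ (p6 ↔ p4)) ↔ p6) → (p4 ⊕ p6) = True → True = True
p4 → p6 = True → False = False
¬(p4 → p6) = ¬False = True
(((p4 ↔ (p6 ↔ p4)) ↔ p6) → (p4 ⊕ p6)) ∨ ¬(p4 → p6) = True ∨ True = True
¬((((p4 ↔ (p6 ↔ p4)) ↔ p6) → (p4 ⊕ p6)) ∨ ¬(p4 → p6)) = ¬True = False
(((p6 ⊕ p4) ↔ (p6 → ((p6 ↔ p4) ∨ p6))) ⊕ ((p4 ∧ p6) → ¬(p6 ↔ p4))) ⊕ ¬((((p4 ↔ (p6 ↔ p4)) ↔ p6) → (p4 ⊕ p6)) ∨ ¬(p4 → p6)) = False ⊕ False = False

False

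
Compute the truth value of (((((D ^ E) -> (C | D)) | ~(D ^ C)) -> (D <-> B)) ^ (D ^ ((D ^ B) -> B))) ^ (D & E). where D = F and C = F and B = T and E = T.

T

Substituting D=F, C=F, B=T, E=T:
D ^ E = F ^ T = T
C | D = F | F = F
(D ^ E) -> (C | D) = T -> F = F
D ^ C = F ^ F = F
~(D ^ C) = ~F = T
((D ^ E) -> (C | D)) | ~(D ^ C) = F | T = T
D <-> B = F <-> T = F
(((D ^ E) -> (C | D)) | ~(D ^ C)) -> (D <-> B) = T -> F = F
D ^ B = F ^ T = T
(D ^ B) -> B = T -> T = T
D ^ ((D ^ B) -> B) = F ^ T = T
((((D ^ E) -> (C | D)) | ~(D ^ C)) -> (D <-> B)) ^ (D ^ ((D ^ B) -> B)) = F ^ T = T
D & E = F & T = F
(((((D ^ E) -> (C | D)) | ~(D ^ C)) -> (D <-> B)) ^ (D ^ ((D ^ B) -> B))) ^ (D & E) = T ^ F = T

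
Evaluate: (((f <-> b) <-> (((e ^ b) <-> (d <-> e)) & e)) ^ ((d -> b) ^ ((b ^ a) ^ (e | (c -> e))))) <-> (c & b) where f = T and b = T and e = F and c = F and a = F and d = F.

f <-> b = T <-> T = T
e ^ b = F ^ T = T
d <-> e = F <-> F = T
(e ^ b) <-> (d <-> e) = T <-> T = T
((e ^ b) <-> (d <-> e)) & e = T & F = F
(f <-> b) <-> (((e ^ b) <-> (d <-> e)) & e) = T <-> F = F
d -> b = F -> T = T
b ^ a = T ^ F = T
c -> e = F -> F = T
e | (c -> e) = F | T = T
(b ^ a) ^ (e | (c -> e)) = T ^ T = F
(d -> b) ^ ((b ^ a) ^ (e | (c -> e))) = T ^ F = T
((f <-> b) <-> (((e ^ b) <-> (d <-> e)) & e)) ^ ((d -> b) ^ ((b ^ a) ^ (e | (c -> e)))) = F ^ T = T
c & b = F & T = F
(((f <-> b) <-> (((e ^ b) <-> (d <-> e)) & e)) ^ ((d -> b) ^ ((b ^ a) ^ (e | (c -> e))))) <-> (c & b) = T <-> F = F

F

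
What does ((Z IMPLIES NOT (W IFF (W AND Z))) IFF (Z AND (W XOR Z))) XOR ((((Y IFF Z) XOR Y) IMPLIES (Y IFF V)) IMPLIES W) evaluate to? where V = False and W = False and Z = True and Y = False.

False

Substituting V=False, W=False, Z=True, Y=False:
W AND Z = False AND True = False
W IFF (W AND Z) = False IFF False = True
NOT (W IFF (W AND Z)) = NOT True = False
Z IMPLIES NOT (W IFF (W AND Z)) = True IMPLIES False = False
W XOR Z = False XOR True = True
Z AND (W XOR Z) = True AND True = True
(Z IMPLIES NOT (W IFF (W AND Z))) IFF (Z AND (W XOR Z)) = False IFF True = False
Y IFF Z = False IFF True = False
(Y IFF Z) XOR Y = False XOR False = False
Y IFF V = False IFF False = True
((Y IFF Z) XOR Y) IMPLIES (Y IFF V) = False IMPLIES True = True
(((Y IFF Z) XOR Y) IMPLIES (Y IFF V)) IMPLIES W = True IMPLIES False = False
((Z IMPLIES NOT (W IFF (W AND Z))) IFF (Z AND (W XOR Z))) XOR ((((Y IFF Z) XOR Y) IMPLIES (Y IFF V)) IMPLIES W) = False XOR False = False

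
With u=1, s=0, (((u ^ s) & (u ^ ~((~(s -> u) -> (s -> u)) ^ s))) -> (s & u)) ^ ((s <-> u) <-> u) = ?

u ^ s = 1 ^ 0 = 1
s -> u = 0 -> 1 = 1
~(s -> u) = ~1 = 0
s -> u = 0 -> 1 = 1
~(s -> u) -> (s -> u) = 0 -> 1 = 1
(~(s -> u) -> (s -> u)) ^ s = 1 ^ 0 = 1
~((~(s -> u) -> (s -> u)) ^ s) = ~1 = 0
u ^ ~((~(s -> u) -> (s -> u)) ^ s) = 1 ^ 0 = 1
(u ^ s) & (u ^ ~((~(s -> u) -> (s -> u)) ^ s)) = 1 & 1 = 1
s & u = 0 & 1 = 0
((u ^ s) & (u ^ ~((~(s -> u) -> (s -> u)) ^ s))) -> (s & u) = 1 -> 0 = 0
s <-> u = 0 <-> 1 = 0
(s <-> u) <-> u = 0 <-> 1 = 0
(((u ^ s) & (u ^ ~((~(s -> u) -> (s -> u)) ^ s))) -> (s & u)) ^ ((s <-> u) <-> u) = 0 ^ 0 = 0

0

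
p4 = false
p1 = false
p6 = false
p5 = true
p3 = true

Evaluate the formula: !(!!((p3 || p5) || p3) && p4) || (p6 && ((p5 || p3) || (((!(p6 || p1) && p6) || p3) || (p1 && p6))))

true

Substituting p4=false, p1=false, p6=false, p5=true, p3=true:
p3 || p5 = true || true = true
(p3 || p5) || p3 = true || true = true
!((p3 || p5) || p3) = !true = false
!!((p3 || p5) || p3) = !false = true
!!((p3 || p5) || p3) && p4 = true && false = false
!(!!((p3 || p5) || p3) && p4) = !false = true
p5 || p3 = true || true = true
p6 || p1 = false || false = false
!(p6 || p1) = !false = true
!(p6 || p1) && p6 = true && false = false
(!(p6 || p1) && p6) || p3 = false || true = true
p1 && p6 = false && false = false
((!(p6 || p1) && p6) || p3) || (p1 && p6) = true || false = true
(p5 || p3) || (((!(p6 || p1) && p6) || p3) || (p1 && p6)) = true || true = true
p6 && ((p5 || p3) || (((!(p6 || p1) && p6) || p3) || (p1 && p6))) = false && true = false
!(!!((p3 || p5) || p3) && p4) || (p6 && ((p5 || p3) || (((!(p6 || p1) && p6) || p3) || (p1 && p6)))) = true || false = true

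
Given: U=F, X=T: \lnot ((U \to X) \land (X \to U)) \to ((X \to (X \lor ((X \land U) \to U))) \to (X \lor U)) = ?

T

Substituting U=F, X=T:
U \to X = F \to T = T
X \to U = T \to F = F
(U \to X) \land (X \to U) = T \land F = F
\lnot ((U \to X) \land (X \to U)) = \lnot F = T
X \land U = T \land F = F
(X \land U) \to U = F \to F = T
X \lor ((X \land U) \to U) = T \lor T = T
X \to (X \lor ((X \land U) \to U)) = T \to T = T
X \lor U = T \lor F = T
(X \to (X \lor ((X \land U) \to U))) \to (X \lor U) = T \to T = T
\lnot ((U \to X) \land (X \to U)) \to ((X \to (X \lor ((X \land U) \to U))) \to (X \lor U)) = T \to T = T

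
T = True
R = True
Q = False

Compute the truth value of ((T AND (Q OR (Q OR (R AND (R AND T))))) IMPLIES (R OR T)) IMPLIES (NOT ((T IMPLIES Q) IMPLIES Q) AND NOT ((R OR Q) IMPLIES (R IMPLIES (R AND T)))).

Substituting T=True, R=True, Q=False:
R AND T = True AND True = True
R AND (R AND T) = True AND True = True
Q OR (R AND (R AND T)) = False OR True = True
Q OR (Q OR (R AND (R AND T))) = False OR True = True
T AND (Q OR (Q OR (R AND (R AND T)))) = True AND True = True
R OR T = True OR True = True
(T AND (Q OR (Q OR (R AND (R AND T))))) IMPLIES (R OR T) = True IMPLIES True = True
T IMPLIES Q = True IMPLIES False = False
(T IMPLIES Q) IMPLIES Q = False IMPLIES False = True
NOT ((T IMPLIES Q) IMPLIES Q) = NOT True = False
R OR Q = True OR False = True
R AND T = True AND True = True
R IMPLIES (R AND T) = True IMPLIES True = True
(R OR Q) IMPLIES (R IMPLIES (R AND T)) = True IMPLIES True = True
NOT ((R OR Q) IMPLIES (R IMPLIES (R AND T))) = NOT True = False
NOT ((T IMPLIES Q) IMPLIES Q) AND NOT ((R OR Q) IMPLIES (R IMPLIES (R AND T))) = False AND False = False
((T AND (Q OR (Q OR (R AND (R AND T))))) IMPLIES (R OR T)) IMPLIES (NOT ((T IMPLIES Q) IMPLIES Q) AND NOT ((R OR Q) IMPLIES (R IMPLIES (R AND T)))) = True IMPLIES False = False

False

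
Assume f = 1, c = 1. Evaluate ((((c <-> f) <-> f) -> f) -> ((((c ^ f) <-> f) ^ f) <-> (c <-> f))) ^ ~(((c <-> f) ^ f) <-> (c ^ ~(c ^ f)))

c <-> f = 1 <-> 1 = 1
(c <-> f) <-> f = 1 <-> 1 = 1
((c <-> f) <-> f) -> f = 1 -> 1 = 1
c ^ f = 1 ^ 1 = 0
(c ^ f) <-> f = 0 <-> 1 = 0
((c ^ f) <-> f) ^ f = 0 ^ 1 = 1
c <-> f = 1 <-> 1 = 1
(((c ^ f) <-> f) ^ f) <-> (c <-> f) = 1 <-> 1 = 1
(((c <-> f) <-> f) -> f) -> ((((c ^ f) <-> f) ^ f) <-> (c <-> f)) = 1 -> 1 = 1
c <-> f = 1 <-> 1 = 1
(c <-> f) ^ f = 1 ^ 1 = 0
c ^ f = 1 ^ 1 = 0
~(c ^ f) = ~0 = 1
c ^ ~(c ^ f) = 1 ^ 1 = 0
((c <-> f) ^ f) <-> (c ^ ~(c ^ f)) = 0 <-> 0 = 1
~(((c <-> f) ^ f) <-> (c ^ ~(c ^ f))) = ~1 = 0
((((c <-> f) <-> f) -> f) -> ((((c ^ f) <-> f) ^ f) <-> (c <-> f))) ^ ~(((c <-> f) ^ f) <-> (c ^ ~(c ^ f))) = 1 ^ 0 = 1

1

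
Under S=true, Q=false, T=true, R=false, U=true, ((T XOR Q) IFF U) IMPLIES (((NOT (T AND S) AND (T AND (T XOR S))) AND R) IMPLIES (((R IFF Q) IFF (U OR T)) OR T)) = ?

true

T XOR Q = true XOR false = true
(T XOR Q) IFF U = true IFF true = true
T AND S = true AND true = true
NOT (T AND S) = NOT true = false
T XOR S = true XOR true = false
T AND (T XOR S) = true AND false = false
NOT (T AND S) AND (T AND (T XOR S)) = false AND false = false
(NOT (T AND S) AND (T AND (T XOR S))) AND R = false AND false = false
R IFF Q = false IFF false = true
U OR T = true OR true = true
(R IFF Q) IFF (U OR T) = true IFF true = true
((R IFF Q) IFF (U OR T)) OR T = true OR true = true
((NOT (T AND S) AND (T AND (T XOR S))) AND R) IMPLIES (((R IFF Q) IFF (U OR T)) OR T) = false IMPLIES true = true
((T XOR Q) IFF U) IMPLIES (((NOT (T AND S) AND (T AND (T XOR S))) AND R) IMPLIES (((R IFF Q) IFF (U OR T)) OR T)) = true IMPLIES true = true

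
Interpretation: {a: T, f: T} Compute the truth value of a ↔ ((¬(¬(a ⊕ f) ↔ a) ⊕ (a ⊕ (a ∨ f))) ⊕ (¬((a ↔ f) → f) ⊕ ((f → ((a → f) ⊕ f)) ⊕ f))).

a ⊕ f = T ⊕ T = F
¬(a ⊕ f) = ¬F = T
¬(a ⊕ f) ↔ a = T ↔ T = T
¬(¬(a ⊕ f) ↔ a) = ¬T = F
a ∨ f = T ∨ T = T
a ⊕ (a ∨ f) = T ⊕ T = F
¬(¬(a ⊕ f) ↔ a) ⊕ (a ⊕ (a ∨ f)) = F ⊕ F = F
a ↔ f = T ↔ T = T
(a ↔ f) → f = T → T = T
¬((a ↔ f) → f) = ¬T = F
a → f = T → T = T
(a → f) ⊕ f = T ⊕ T = F
f → ((a → f) ⊕ f) = T → F = F
(f → ((a → f) ⊕ f)) ⊕ f = F ⊕ T = T
¬((a ↔ f) → f) ⊕ ((f → ((a → f) ⊕ f)) ⊕ f) = F ⊕ T = T
(¬(¬(a ⊕ f) ↔ a) ⊕ (a ⊕ (a ∨ f))) ⊕ (¬((a ↔ f) → f) ⊕ ((f → ((a → f) ⊕ f)) ⊕ f)) = F ⊕ T = T
a ↔ ((¬(¬(a ⊕ f) ↔ a) ⊕ (a ⊕ (a ∨ f))) ⊕ (¬((a ↔ f) → f) ⊕ ((f → ((a → f) ⊕ f)) ⊕ f))) = T ↔ T = T

T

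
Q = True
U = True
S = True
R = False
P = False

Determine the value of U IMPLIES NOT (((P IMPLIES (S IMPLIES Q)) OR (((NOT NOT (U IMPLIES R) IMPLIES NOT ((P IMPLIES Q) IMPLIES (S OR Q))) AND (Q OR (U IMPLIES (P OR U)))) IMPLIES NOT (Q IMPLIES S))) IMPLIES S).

S IMPLIES Q = True IMPLIES True = True
P IMPLIES (S IMPLIES Q) = False IMPLIES True = True
U IMPLIES R = True IMPLIES False = False
NOT (U IMPLIES R) = NOT False = True
NOT NOT (U IMPLIES R) = NOT True = False
P IMPLIES Q = False IMPLIES True = True
S OR Q = True OR True = True
(P IMPLIES Q) IMPLIES (S OR Q) = True IMPLIES True = True
NOT ((P IMPLIES Q) IMPLIES (S OR Q)) = NOT True = False
NOT NOT (U IMPLIES R) IMPLIES NOT ((P IMPLIES Q) IMPLIES (S OR Q)) = False IMPLIES False = True
P OR U = False OR True = True
U IMPLIES (P OR U) = True IMPLIES True = True
Q OR (U IMPLIES (P OR U)) = True OR True = True
(NOT NOT (U IMPLIES R) IMPLIES NOT ((P IMPLIES Q) IMPLIES (S OR Q))) AND (Q OR (U IMPLIES (P OR U))) = True AND True = True
Q IMPLIES S = True IMPLIES True = True
NOT (Q IMPLIES S) = NOT True = False
((NOT NOT (U IMPLIES R) IMPLIES NOT ((P IMPLIES Q) IMPLIES (S OR Q))) AND (Q OR (U IMPLIES (P OR U)))) IMPLIES NOT (Q IMPLIES S) = True IMPLIES False = False
(P IMPLIES (S IMPLIES Q)) OR (((NOT NOT (U IMPLIES R) IMPLIES NOT ((P IMPLIES Q) IMPLIES (S OR Q))) AND (Q OR (U IMPLIES (P OR U)))) IMPLIES NOT (Q IMPLIES S)) = True OR False = True
((P IMPLIES (S IMPLIES Q)) OR (((NOT NOT (U IMPLIES R) IMPLIES NOT ((P IMPLIES Q) IMPLIES (S OR Q))) AND (Q OR (U IMPLIES (P OR U)))) IMPLIES NOT (Q IMPLIES S))) IMPLIES S = True IMPLIES True = True
NOT (((P IMPLIES (S IMPLIES Q)) OR (((NOT NOT (U IMPLIES R) IMPLIES NOT ((P IMPLIES Q) IMPLIES (S OR Q))) AND (Q OR (U IMPLIES (P OR U)))) IMPLIES NOT (Q IMPLIES S))) IMPLIES S) = NOT True = False
U IMPLIES NOT (((P IMPLIES (S IMPLIES Q)) OR (((NOT NOT (U IMPLIES R) IMPLIES NOT ((P IMPLIES Q) IMPLIES (S OR Q))) AND (Q OR (U IMPLIES (P OR U)))) IMPLIES NOT (Q IMPLIES S))) IMPLIES S) = True IMPLIES False = False

False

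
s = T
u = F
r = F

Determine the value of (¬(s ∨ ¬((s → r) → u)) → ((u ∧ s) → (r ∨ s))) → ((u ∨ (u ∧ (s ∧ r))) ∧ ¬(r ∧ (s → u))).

F

s → r = T → F = F
(s → r) → u = F → F = T
¬((s → r) → u) = ¬T = F
s ∨ ¬((s → r) → u) = T ∨ F = T
¬(s ∨ ¬((s → r) → u)) = ¬T = F
u ∧ s = F ∧ T = F
r ∨ s = F ∨ T = T
(u ∧ s) → (r ∨ s) = F → T = T
¬(s ∨ ¬((s → r) → u)) → ((u ∧ s) → (r ∨ s)) = F → T = T
s ∧ r = T ∧ F = F
u ∧ (s ∧ r) = F ∧ F = F
u ∨ (u ∧ (s ∧ r)) = F ∨ F = F
s → u = T → F = F
r ∧ (s → u) = F ∧ F = F
¬(r ∧ (s → u)) = ¬F = T
(u ∨ (u ∧ (s ∧ r))) ∧ ¬(r ∧ (s → u)) = F ∧ T = F
(¬(s ∨ ¬((s → r) → u)) → ((u ∧ s) → (r ∨ s))) → ((u ∨ (u ∧ (s ∧ r))) ∧ ¬(r ∧ (s → u))) = T → F = F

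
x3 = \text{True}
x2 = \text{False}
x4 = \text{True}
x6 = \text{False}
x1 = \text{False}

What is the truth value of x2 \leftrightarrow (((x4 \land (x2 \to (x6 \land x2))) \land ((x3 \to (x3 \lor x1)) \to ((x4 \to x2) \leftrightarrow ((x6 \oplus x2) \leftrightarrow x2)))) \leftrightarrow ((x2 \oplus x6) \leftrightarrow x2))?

\text{True}

x6 \land x2 = \text{False} \land \text{False} = \text{False}
x2 \to (x6 \land x2) = \text{False} \to \text{False} = \text{True}
x4 \land (x2 \to (x6 \land x2)) = \text{True} \land \text{True} = \text{True}
x3 \lor x1 = \text{True} \lor \text{False} = \text{True}
x3 \to (x3 \lor x1) = \text{True} \to \text{True} = \text{True}
x4 \to x2 = \text{True} \to \text{False} = \text{False}
x6 \oplus x2 = \text{False} \oplus \text{False} = \text{False}
(x6 \oplus x2) \leftrightarrow x2 = \text{False} \leftrightarrow \text{False} = \text{True}
(x4 \to x2) \leftrightarrow ((x6 \oplus x2) \leftrightarrow x2) = \text{False} \leftrightarrow \text{True} = \text{False}
(x3 \to (x3 \lor x1)) \to ((x4 \to x2) \leftrightarrow ((x6 \oplus x2) \leftrightarrow x2)) = \text{True} \to \text{False} = \text{False}
(x4 \land (x2 \to (x6 \land x2))) \land ((x3 \to (x3 \lor x1)) \to ((x4 \to x2) \leftrightarrow ((x6 \oplus x2) \leftrightarrow x2))) = \text{True} \land \text{False} = \text{False}
x2 \oplus x6 = \text{False} \oplus \text{False} = \text{False}
(x2 \oplus x6) \leftrightarrow x2 = \text{False} \leftrightarrow \text{False} = \text{True}
((x4 \land (x2 \to (x6 \land x2))) \land ((x3 \to (x3 \lor x1)) \to ((x4 \to x2) \leftrightarrow ((x6 \oplus x2) \leftrightarrow x2)))) \leftrightarrow ((x2 \oplus x6) \leftrightarrow x2) = \text{False} \leftrightarrow \text{True} = \text{False}
x2 \leftrightarrow (((x4 \land (x2 \to (x6 \land x2))) \land ((x3 \to (x3 \lor x1)) \to ((x4 \to x2) \leftrightarrow ((x6 \oplus x2) \leftrightarrow x2)))) \leftrightarrow ((x2 \oplus x6) \leftrightarrow x2)) = \text{False} \leftrightarrow \text{False} = \text{True}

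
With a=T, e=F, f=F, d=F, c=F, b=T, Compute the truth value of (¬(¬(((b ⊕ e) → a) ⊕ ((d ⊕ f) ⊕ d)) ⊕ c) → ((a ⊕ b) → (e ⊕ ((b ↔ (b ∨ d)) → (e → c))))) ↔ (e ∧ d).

F

b ⊕ e = T ⊕ F = T
(b ⊕ e) → a = T → T = T
d ⊕ f = F ⊕ F = F
(d ⊕ f) ⊕ d = F ⊕ F = F
((b ⊕ e) → a) ⊕ ((d ⊕ f) ⊕ d) = T ⊕ F = T
¬(((b ⊕ e) → a) ⊕ ((d ⊕ f) ⊕ d)) = ¬T = F
¬(((b ⊕ e) → a) ⊕ ((d ⊕ f) ⊕ d)) ⊕ c = F ⊕ F = F
¬(¬(((b ⊕ e) → a) ⊕ ((d ⊕ f) ⊕ d)) ⊕ c) = ¬F = T
a ⊕ b = T ⊕ T = F
b ∨ d = T ∨ F = T
b ↔ (b ∨ d) = T ↔ T = T
e → c = F → F = T
(b ↔ (b ∨ d)) → (e → c) = T → T = T
e ⊕ ((b ↔ (b ∨ d)) → (e → c)) = F ⊕ T = T
(a ⊕ b) → (e ⊕ ((b ↔ (b ∨ d)) → (e → c))) = F → T = T
¬(¬(((b ⊕ e) → a) ⊕ ((d ⊕ f) ⊕ d)) ⊕ c) → ((a ⊕ b) → (e ⊕ ((b ↔ (b ∨ d)) → (e → c)))) = T → T = T
e ∧ d = F ∧ F = F
(¬(¬(((b ⊕ e) → a) ⊕ ((d ⊕ f) ⊕ d)) ⊕ c) → ((a ⊕ b) → (e ⊕ ((b ↔ (b ∨ d)) → (e → c))))) ↔ (e ∧ d) = T ↔ F = F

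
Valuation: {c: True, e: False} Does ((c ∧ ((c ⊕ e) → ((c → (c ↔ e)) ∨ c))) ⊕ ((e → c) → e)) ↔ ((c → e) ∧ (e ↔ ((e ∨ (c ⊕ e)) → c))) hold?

False

c ⊕ e = True ⊕ False = True
c ↔ e = True ↔ False = False
c → (c ↔ e) = True → False = False
(c → (c ↔ e)) ∨ c = False ∨ True = True
(c ⊕ e) → ((c → (c ↔ e)) ∨ c) = True → True = True
c ∧ ((c ⊕ e) → ((c → (c ↔ e)) ∨ c)) = True ∧ True = True
e → c = False → True = True
(e → c) → e = True → False = False
(c ∧ ((c ⊕ e) → ((c → (c ↔ e)) ∨ c))) ⊕ ((e → c) → e) = True ⊕ False = True
c → e = True → False = False
c ⊕ e = True ⊕ False = True
e ∨ (c ⊕ e) = False ∨ True = True
(e ∨ (c ⊕ e)) → c = True → True = True
e ↔ ((e ∨ (c ⊕ e)) → c) = False ↔ True = False
(c → e) ∧ (e ↔ ((e ∨ (c ⊕ e)) → c)) = False ∧ False = False
((c ∧ ((c ⊕ e) → ((c → (c ↔ e)) ∨ c))) ⊕ ((e → c) → e)) ↔ ((c → e) ∧ (e ↔ ((e ∨ (c ⊕ e)) → c))) = True ↔ False = False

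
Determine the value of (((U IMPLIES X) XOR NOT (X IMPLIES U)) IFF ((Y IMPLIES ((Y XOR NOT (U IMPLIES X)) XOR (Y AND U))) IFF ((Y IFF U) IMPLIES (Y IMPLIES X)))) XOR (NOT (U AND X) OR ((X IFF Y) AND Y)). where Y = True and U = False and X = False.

Substituting Y=True, U=False, X=False:
U IMPLIES X = False IMPLIES False = True
X IMPLIES U = False IMPLIES False = True
NOT (X IMPLIES U) = NOT True = False
(U IMPLIES X) XOR NOT (X IMPLIES U) = True XOR False = True
U IMPLIES X = False IMPLIES False = True
NOT (U IMPLIES X) = NOT True = False
Y XOR NOT (U IMPLIES X) = True XOR False = True
Y AND U = True AND False = False
(Y XOR NOT (U IMPLIES X)) XOR (Y AND U) = True XOR False = True
Y IMPLIES ((Y XOR NOT (U IMPLIES X)) XOR (Y AND U)) = True IMPLIES True = True
Y IFF U = True IFF False = False
Y IMPLIES X = True IMPLIES False = False
(Y IFF U) IMPLIES (Y IMPLIES X) = False IMPLIES False = True
(Y IMPLIES ((Y XOR NOT (U IMPLIES X)) XOR (Y AND U))) IFF ((Y IFF U) IMPLIES (Y IMPLIES X)) = True IFF True = True
((U IMPLIES X) XOR NOT (X IMPLIES U)) IFF ((Y IMPLIES ((Y XOR NOT (U IMPLIES X)) XOR (Y AND U))) IFF ((Y IFF U) IMPLIES (Y IMPLIES X))) = True IFF True = True
U AND X = False AND False = False
NOT (U AND X) = NOT False = True
X IFF Y = False IFF True = False
(X IFF Y) AND Y = False AND True = False
NOT (U AND X) OR ((X IFF Y) AND Y) = True OR False = True
(((U IMPLIES X) XOR NOT (X IMPLIES U)) IFF ((Y IMPLIES ((Y XOR NOT (U IMPLIES X)) XOR (Y AND U))) IFF ((Y IFF U) IMPLIES (Y IMPLIES X)))) XOR (NOT (U AND X) OR ((X IFF Y) AND Y)) = True XOR True = False

False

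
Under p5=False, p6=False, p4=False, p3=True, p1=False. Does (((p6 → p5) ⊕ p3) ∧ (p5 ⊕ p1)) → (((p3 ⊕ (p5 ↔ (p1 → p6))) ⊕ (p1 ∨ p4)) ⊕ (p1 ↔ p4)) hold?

True

p6 → p5 = False → False = True
(p6 → p5) ⊕ p3 = True ⊕ True = False
p5 ⊕ p1 = False ⊕ False = False
((p6 → p5) ⊕ p3) ∧ (p5 ⊕ p1) = False ∧ False = False
p1 → p6 = False → False = True
p5 ↔ (p1 → p6) = False ↔ True = False
p3 ⊕ (p5 ↔ (p1 → p6)) = True ⊕ False = True
p1 ∨ p4 = False ∨ False = False
(p3 ⊕ (p5 ↔ (p1 → p6))) ⊕ (p1 ∨ p4) = True ⊕ False = True
p1 ↔ p4 = False ↔ False = True
((p3 ⊕ (p5 ↔ (p1 → p6))) ⊕ (p1 ∨ p4)) ⊕ (p1 ↔ p4) = True ⊕ True = False
(((p6 → p5) ⊕ p3) ∧ (p5 ⊕ p1)) → (((p3 ⊕ (p5 ↔ (p1 → p6))) ⊕ (p1 ∨ p4)) ⊕ (p1 ↔ p4)) = False → False = True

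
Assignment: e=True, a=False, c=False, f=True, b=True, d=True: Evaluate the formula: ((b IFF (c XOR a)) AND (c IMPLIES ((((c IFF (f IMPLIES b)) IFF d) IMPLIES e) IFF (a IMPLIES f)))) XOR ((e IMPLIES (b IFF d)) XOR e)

c XOR a = False XOR False = False
b IFF (c XOR a) = True IFF False = False
f IMPLIES b = True IMPLIES True = True
c IFF (f IMPLIES b) = False IFF True = False
(c IFF (f IMPLIES b)) IFF d = False IFF True = False
((c IFF (f IMPLIES b)) IFF d) IMPLIES e = False IMPLIES True = True
a IMPLIES f = False IMPLIES True = True
(((c IFF (f IMPLIES b)) IFF d) IMPLIES e) IFF (a IMPLIES f) = True IFF True = True
c IMPLIES ((((c IFF (f IMPLIES b)) IFF d) IMPLIES e) IFF (a IMPLIES f)) = False IMPLIES True = True
(b IFF (c XOR a)) AND (c IMPLIES ((((c IFF (f IMPLIES b)) IFF d) IMPLIES e) IFF (a IMPLIES f))) = False AND True = False
b IFF d = True IFF True = True
e IMPLIES (b IFF d) = True IMPLIES True = True
(e IMPLIES (b IFF d)) XOR e = True XOR True = False
((b IFF (c XOR a)) AND (c IMPLIES ((((c IFF (f IMPLIES b)) IFF d) IMPLIES e) IFF (a IMPLIES f)))) XOR ((e IMPLIES (b IFF d)) XOR e) = False XOR False = False

False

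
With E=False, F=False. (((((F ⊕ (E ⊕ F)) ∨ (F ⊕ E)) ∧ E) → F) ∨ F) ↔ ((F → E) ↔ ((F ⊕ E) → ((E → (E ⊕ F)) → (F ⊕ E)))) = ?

E ⊕ F = False ⊕ False = False
F ⊕ (E ⊕ F) = False ⊕ False = False
F ⊕ E = False ⊕ False = False
(F ⊕ (E ⊕ F)) ∨ (F ⊕ E) = False ∨ False = False
((F ⊕ (E ⊕ F)) ∨ (F ⊕ E)) ∧ E = False ∧ False = False
(((F ⊕ (E ⊕ F)) ∨ (F ⊕ E)) ∧ E) → F = False → False = True
((((F ⊕ (E ⊕ F)) ∨ (F ⊕ E)) ∧ E) → F) ∨ F = True ∨ False = True
F → E = False → False = True
F ⊕ E = False ⊕ False = False
E ⊕ F = False ⊕ False = False
E → (E ⊕ F) = False → False = True
F ⊕ E = False ⊕ False = False
(E → (E ⊕ F)) → (F ⊕ E) = True → False = False
(F ⊕ E) → ((E → (E ⊕ F)) → (F ⊕ E)) = False → False = True
(F → E) ↔ ((F ⊕ E) → ((E → (E ⊕ F)) → (F ⊕ E))) = True ↔ True = True
(((((F ⊕ (E ⊕ F)) ∨ (F ⊕ E)) ∧ E) → F) ∨ F) ↔ ((F → E) ↔ ((F ⊕ E) → ((E → (E ⊕ F)) → (F ⊕ E)))) = True ↔ True = True

True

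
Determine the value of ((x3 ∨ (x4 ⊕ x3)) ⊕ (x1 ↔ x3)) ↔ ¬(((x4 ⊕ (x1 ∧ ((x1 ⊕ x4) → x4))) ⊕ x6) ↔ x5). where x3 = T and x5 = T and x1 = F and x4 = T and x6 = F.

F

x4 ⊕ x3 = T ⊕ T = F
x3 ∨ (x4 ⊕ x3) = T ∨ F = T
x1 ↔ x3 = F ↔ T = F
(x3 ∨ (x4 ⊕ x3)) ⊕ (x1 ↔ x3) = T ⊕ F = T
x1 ⊕ x4 = F ⊕ T = T
(x1 ⊕ x4) → x4 = T → T = T
x1 ∧ ((x1 ⊕ x4) → x4) = F ∧ T = F
x4 ⊕ (x1 ∧ ((x1 ⊕ x4) → x4)) = T ⊕ F = T
(x4 ⊕ (x1 ∧ ((x1 ⊕ x4) → x4))) ⊕ x6 = T ⊕ F = T
((x4 ⊕ (x1 ∧ ((x1 ⊕ x4) → x4))) ⊕ x6) ↔ x5 = T ↔ T = T
¬(((x4 ⊕ (x1 ∧ ((x1 ⊕ x4) → x4))) ⊕ x6) ↔ x5) = ¬T = F
((x3 ∨ (x4 ⊕ x3)) ⊕ (x1 ↔ x3)) ↔ ¬(((x4 ⊕ (x1 ∧ ((x1 ⊕ x4) → x4))) ⊕ x6) ↔ x5) = T ↔ F = F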